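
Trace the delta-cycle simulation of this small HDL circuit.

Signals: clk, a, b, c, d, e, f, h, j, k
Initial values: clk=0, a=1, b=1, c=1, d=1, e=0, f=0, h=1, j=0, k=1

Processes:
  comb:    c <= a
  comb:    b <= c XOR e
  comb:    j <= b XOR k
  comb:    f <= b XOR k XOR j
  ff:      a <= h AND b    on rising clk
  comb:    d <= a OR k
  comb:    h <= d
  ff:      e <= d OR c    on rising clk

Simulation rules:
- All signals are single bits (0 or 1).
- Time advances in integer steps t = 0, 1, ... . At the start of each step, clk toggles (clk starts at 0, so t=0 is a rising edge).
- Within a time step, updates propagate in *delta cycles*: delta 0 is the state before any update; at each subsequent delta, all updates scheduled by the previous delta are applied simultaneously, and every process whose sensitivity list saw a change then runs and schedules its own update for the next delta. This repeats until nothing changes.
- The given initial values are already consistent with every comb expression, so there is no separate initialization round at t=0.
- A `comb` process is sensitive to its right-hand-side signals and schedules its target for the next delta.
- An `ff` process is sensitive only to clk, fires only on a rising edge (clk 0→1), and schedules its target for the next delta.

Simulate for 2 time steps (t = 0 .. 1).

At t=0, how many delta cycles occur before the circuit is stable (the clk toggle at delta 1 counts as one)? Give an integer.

[bits: d,b,e,clk,j,a,h,f,c,k]
t=0: Δ0=1100011011 Δ1=1101011011 Δ2=1111011011 Δ3=1011011011 Δ4=1011111111 Δ5=1011111011 | 5Δ
t=1: Δ0=1011111011 Δ1=1010111011 | 1Δ

5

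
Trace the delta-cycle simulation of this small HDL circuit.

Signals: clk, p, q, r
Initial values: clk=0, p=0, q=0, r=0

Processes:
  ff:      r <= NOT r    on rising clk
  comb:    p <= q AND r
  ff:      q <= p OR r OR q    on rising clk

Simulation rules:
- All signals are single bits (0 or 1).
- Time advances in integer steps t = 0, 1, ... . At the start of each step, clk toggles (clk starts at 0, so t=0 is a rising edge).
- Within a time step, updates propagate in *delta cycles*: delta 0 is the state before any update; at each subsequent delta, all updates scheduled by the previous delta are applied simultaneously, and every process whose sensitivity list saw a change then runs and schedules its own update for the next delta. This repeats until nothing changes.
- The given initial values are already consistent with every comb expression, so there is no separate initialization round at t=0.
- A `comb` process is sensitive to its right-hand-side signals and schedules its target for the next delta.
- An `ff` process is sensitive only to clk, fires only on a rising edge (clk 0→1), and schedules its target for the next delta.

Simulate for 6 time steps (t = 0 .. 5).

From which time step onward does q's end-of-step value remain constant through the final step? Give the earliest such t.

2

t0.Δ0 p=0 q=0 clk=0 r=0
t0.Δ1 p=0 q=0 clk=1 r=0
t0.Δ2 p=0 q=0 clk=1 r=1
t1.Δ0 p=0 q=0 clk=1 r=1
t1.Δ1 p=0 q=0 clk=0 r=1
t2.Δ0 p=0 q=0 clk=0 r=1
t2.Δ1 p=0 q=0 clk=1 r=1
t2.Δ2 p=0 q=1 clk=1 r=0
t3.Δ0 p=0 q=1 clk=1 r=0
t3.Δ1 p=0 q=1 clk=0 r=0
t4.Δ0 p=0 q=1 clk=0 r=0
t4.Δ1 p=0 q=1 clk=1 r=0
t4.Δ2 p=0 q=1 clk=1 r=1
t4.Δ3 p=1 q=1 clk=1 r=1
t5.Δ0 p=1 q=1 clk=1 r=1
t5.Δ1 p=1 q=1 clk=0 r=1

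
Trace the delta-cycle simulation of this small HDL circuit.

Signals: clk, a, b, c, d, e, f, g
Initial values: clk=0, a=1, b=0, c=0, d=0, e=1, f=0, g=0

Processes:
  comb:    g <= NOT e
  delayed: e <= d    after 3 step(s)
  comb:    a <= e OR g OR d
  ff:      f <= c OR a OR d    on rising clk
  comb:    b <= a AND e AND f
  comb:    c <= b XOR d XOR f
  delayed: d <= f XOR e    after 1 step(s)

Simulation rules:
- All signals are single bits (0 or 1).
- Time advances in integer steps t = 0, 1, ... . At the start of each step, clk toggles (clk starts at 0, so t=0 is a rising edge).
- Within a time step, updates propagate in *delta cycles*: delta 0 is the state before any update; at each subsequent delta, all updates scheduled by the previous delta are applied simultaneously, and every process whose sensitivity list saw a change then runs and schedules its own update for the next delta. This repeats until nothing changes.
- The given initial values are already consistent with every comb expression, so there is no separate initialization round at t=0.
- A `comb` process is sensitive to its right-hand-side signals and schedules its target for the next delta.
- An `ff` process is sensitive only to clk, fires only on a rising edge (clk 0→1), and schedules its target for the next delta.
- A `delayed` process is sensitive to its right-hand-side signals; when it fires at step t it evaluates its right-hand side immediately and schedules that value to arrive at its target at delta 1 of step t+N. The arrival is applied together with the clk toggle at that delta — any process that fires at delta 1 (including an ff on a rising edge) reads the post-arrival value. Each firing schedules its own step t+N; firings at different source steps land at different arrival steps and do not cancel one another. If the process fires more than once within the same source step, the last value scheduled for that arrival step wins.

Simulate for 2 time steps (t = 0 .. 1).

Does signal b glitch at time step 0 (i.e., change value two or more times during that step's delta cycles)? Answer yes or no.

t=0 Δ0: d=0 c=0 g=0 b=0 a=1 f=0 clk=0 e=1
  Δ1: clk:0→1
  Δ2: f:0→1
  Δ3: c:0→1, b:0→1
  Δ4: c:1→0
  (4Δ to stable)
t=1 Δ0: d=0 c=0 g=0 b=1 a=1 f=1 clk=1 e=1
  Δ1: clk:1→0
  (1Δ to stable)

no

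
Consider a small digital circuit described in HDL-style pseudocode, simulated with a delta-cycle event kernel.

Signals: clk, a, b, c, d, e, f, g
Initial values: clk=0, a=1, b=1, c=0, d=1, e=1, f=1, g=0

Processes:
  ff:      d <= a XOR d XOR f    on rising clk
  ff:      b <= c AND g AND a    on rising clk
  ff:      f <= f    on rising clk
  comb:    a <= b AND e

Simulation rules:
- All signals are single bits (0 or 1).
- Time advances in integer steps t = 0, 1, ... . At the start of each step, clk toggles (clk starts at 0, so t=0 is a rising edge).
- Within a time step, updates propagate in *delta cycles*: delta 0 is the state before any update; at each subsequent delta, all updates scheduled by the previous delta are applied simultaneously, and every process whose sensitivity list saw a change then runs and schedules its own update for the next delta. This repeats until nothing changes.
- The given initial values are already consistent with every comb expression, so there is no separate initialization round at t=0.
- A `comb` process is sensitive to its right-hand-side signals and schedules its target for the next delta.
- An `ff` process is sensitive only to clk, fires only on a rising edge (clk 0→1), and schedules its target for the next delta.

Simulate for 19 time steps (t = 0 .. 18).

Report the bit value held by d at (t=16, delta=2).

t0.Δ0 c=0 b=1 g=0 f=1 e=1 clk=0 d=1 a=1
t0.Δ1 c=0 b=1 g=0 f=1 e=1 clk=1 d=1 a=1
t0.Δ2 c=0 b=0 g=0 f=1 e=1 clk=1 d=1 a=1
t0.Δ3 c=0 b=0 g=0 f=1 e=1 clk=1 d=1 a=0
t1.Δ0 c=0 b=0 g=0 f=1 e=1 clk=1 d=1 a=0
t1.Δ1 c=0 b=0 g=0 f=1 e=1 clk=0 d=1 a=0
t2.Δ0 c=0 b=0 g=0 f=1 e=1 clk=0 d=1 a=0
t2.Δ1 c=0 b=0 g=0 f=1 e=1 clk=1 d=1 a=0
t2.Δ2 c=0 b=0 g=0 f=1 e=1 clk=1 d=0 a=0
t3.Δ0 c=0 b=0 g=0 f=1 e=1 clk=1 d=0 a=0
t3.Δ1 c=0 b=0 g=0 f=1 e=1 clk=0 d=0 a=0
t4.Δ0 c=0 b=0 g=0 f=1 e=1 clk=0 d=0 a=0
t4.Δ1 c=0 b=0 g=0 f=1 e=1 clk=1 d=0 a=0
t4.Δ2 c=0 b=0 g=0 f=1 e=1 clk=1 d=1 a=0
t5.Δ0 c=0 b=0 g=0 f=1 e=1 clk=1 d=1 a=0
t5.Δ1 c=0 b=0 g=0 f=1 e=1 clk=0 d=1 a=0
t6.Δ0 c=0 b=0 g=0 f=1 e=1 clk=0 d=1 a=0
t6.Δ1 c=0 b=0 g=0 f=1 e=1 clk=1 d=1 a=0
t6.Δ2 c=0 b=0 g=0 f=1 e=1 clk=1 d=0 a=0
t7.Δ0 c=0 b=0 g=0 f=1 e=1 clk=1 d=0 a=0
t7.Δ1 c=0 b=0 g=0 f=1 e=1 clk=0 d=0 a=0
t8.Δ0 c=0 b=0 g=0 f=1 e=1 clk=0 d=0 a=0
t8.Δ1 c=0 b=0 g=0 f=1 e=1 clk=1 d=0 a=0
t8.Δ2 c=0 b=0 g=0 f=1 e=1 clk=1 d=1 a=0
t9.Δ0 c=0 b=0 g=0 f=1 e=1 clk=1 d=1 a=0
t9.Δ1 c=0 b=0 g=0 f=1 e=1 clk=0 d=1 a=0
t10.Δ0 c=0 b=0 g=0 f=1 e=1 clk=0 d=1 a=0
t10.Δ1 c=0 b=0 g=0 f=1 e=1 clk=1 d=1 a=0
t10.Δ2 c=0 b=0 g=0 f=1 e=1 clk=1 d=0 a=0
t11.Δ0 c=0 b=0 g=0 f=1 e=1 clk=1 d=0 a=0
t11.Δ1 c=0 b=0 g=0 f=1 e=1 clk=0 d=0 a=0
t12.Δ0 c=0 b=0 g=0 f=1 e=1 clk=0 d=0 a=0
t12.Δ1 c=0 b=0 g=0 f=1 e=1 clk=1 d=0 a=0
t12.Δ2 c=0 b=0 g=0 f=1 e=1 clk=1 d=1 a=0
t13.Δ0 c=0 b=0 g=0 f=1 e=1 clk=1 d=1 a=0
t13.Δ1 c=0 b=0 g=0 f=1 e=1 clk=0 d=1 a=0
t14.Δ0 c=0 b=0 g=0 f=1 e=1 clk=0 d=1 a=0
t14.Δ1 c=0 b=0 g=0 f=1 e=1 clk=1 d=1 a=0
t14.Δ2 c=0 b=0 g=0 f=1 e=1 clk=1 d=0 a=0
t15.Δ0 c=0 b=0 g=0 f=1 e=1 clk=1 d=0 a=0
t15.Δ1 c=0 b=0 g=0 f=1 e=1 clk=0 d=0 a=0
t16.Δ0 c=0 b=0 g=0 f=1 e=1 clk=0 d=0 a=0
t16.Δ1 c=0 b=0 g=0 f=1 e=1 clk=1 d=0 a=0
t16.Δ2 c=0 b=0 g=0 f=1 e=1 clk=1 d=1 a=0
t17.Δ0 c=0 b=0 g=0 f=1 e=1 clk=1 d=1 a=0
t17.Δ1 c=0 b=0 g=0 f=1 e=1 clk=0 d=1 a=0
t18.Δ0 c=0 b=0 g=0 f=1 e=1 clk=0 d=1 a=0
t18.Δ1 c=0 b=0 g=0 f=1 e=1 clk=1 d=1 a=0
t18.Δ2 c=0 b=0 g=0 f=1 e=1 clk=1 d=0 a=0

1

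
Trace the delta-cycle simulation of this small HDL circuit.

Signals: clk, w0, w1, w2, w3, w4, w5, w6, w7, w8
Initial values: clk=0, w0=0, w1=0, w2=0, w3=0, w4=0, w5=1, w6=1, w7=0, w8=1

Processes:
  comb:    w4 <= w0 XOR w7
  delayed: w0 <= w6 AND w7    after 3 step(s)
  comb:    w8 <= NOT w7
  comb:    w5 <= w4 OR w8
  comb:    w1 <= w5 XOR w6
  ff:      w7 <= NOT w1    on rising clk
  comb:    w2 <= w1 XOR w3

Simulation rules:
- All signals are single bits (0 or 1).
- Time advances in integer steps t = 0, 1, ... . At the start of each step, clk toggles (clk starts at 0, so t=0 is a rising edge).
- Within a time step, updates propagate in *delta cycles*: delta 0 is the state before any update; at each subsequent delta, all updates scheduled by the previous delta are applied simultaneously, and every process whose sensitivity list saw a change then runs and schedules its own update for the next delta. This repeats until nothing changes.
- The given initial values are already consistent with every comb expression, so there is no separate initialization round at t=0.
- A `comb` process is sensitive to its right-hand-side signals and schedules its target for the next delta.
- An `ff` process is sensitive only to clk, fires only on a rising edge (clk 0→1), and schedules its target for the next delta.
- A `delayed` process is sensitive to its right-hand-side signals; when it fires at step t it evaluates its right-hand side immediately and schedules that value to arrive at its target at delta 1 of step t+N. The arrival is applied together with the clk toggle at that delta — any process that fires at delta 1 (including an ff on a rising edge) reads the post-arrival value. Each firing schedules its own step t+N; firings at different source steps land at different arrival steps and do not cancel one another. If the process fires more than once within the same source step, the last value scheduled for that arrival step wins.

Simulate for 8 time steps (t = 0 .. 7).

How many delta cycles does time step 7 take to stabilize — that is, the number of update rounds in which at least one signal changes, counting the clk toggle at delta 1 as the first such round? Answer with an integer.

5

t0.Δ0 w7=0 w6=1 clk=0 w2=0 w5=1 w3=0 w8=1 w1=0 w4=0 w0=0
t0.Δ1 w7=0 w6=1 clk=1 w2=0 w5=1 w3=0 w8=1 w1=0 w4=0 w0=0
t0.Δ2 w7=1 w6=1 clk=1 w2=0 w5=1 w3=0 w8=1 w1=0 w4=0 w0=0
t0.Δ3 w7=1 w6=1 clk=1 w2=0 w5=1 w3=0 w8=0 w1=0 w4=1 w0=0
t1.Δ0 w7=1 w6=1 clk=1 w2=0 w5=1 w3=0 w8=0 w1=0 w4=1 w0=0
t1.Δ1 w7=1 w6=1 clk=0 w2=0 w5=1 w3=0 w8=0 w1=0 w4=1 w0=0
t2.Δ0 w7=1 w6=1 clk=0 w2=0 w5=1 w3=0 w8=0 w1=0 w4=1 w0=0
t2.Δ1 w7=1 w6=1 clk=1 w2=0 w5=1 w3=0 w8=0 w1=0 w4=1 w0=0
t3.Δ0 w7=1 w6=1 clk=1 w2=0 w5=1 w3=0 w8=0 w1=0 w4=1 w0=0
t3.Δ1 w7=1 w6=1 clk=0 w2=0 w5=1 w3=0 w8=0 w1=0 w4=1 w0=1
t3.Δ2 w7=1 w6=1 clk=0 w2=0 w5=1 w3=0 w8=0 w1=0 w4=0 w0=1
t3.Δ3 w7=1 w6=1 clk=0 w2=0 w5=0 w3=0 w8=0 w1=0 w4=0 w0=1
t3.Δ4 w7=1 w6=1 clk=0 w2=0 w5=0 w3=0 w8=0 w1=1 w4=0 w0=1
t3.Δ5 w7=1 w6=1 clk=0 w2=1 w5=0 w3=0 w8=0 w1=1 w4=0 w0=1
t4.Δ0 w7=1 w6=1 clk=0 w2=1 w5=0 w3=0 w8=0 w1=1 w4=0 w0=1
t4.Δ1 w7=1 w6=1 clk=1 w2=1 w5=0 w3=0 w8=0 w1=1 w4=0 w0=1
t4.Δ2 w7=0 w6=1 clk=1 w2=1 w5=0 w3=0 w8=0 w1=1 w4=0 w0=1
t4.Δ3 w7=0 w6=1 clk=1 w2=1 w5=0 w3=0 w8=1 w1=1 w4=1 w0=1
t4.Δ4 w7=0 w6=1 clk=1 w2=1 w5=1 w3=0 w8=1 w1=1 w4=1 w0=1
t4.Δ5 w7=0 w6=1 clk=1 w2=1 w5=1 w3=0 w8=1 w1=0 w4=1 w0=1
t4.Δ6 w7=0 w6=1 clk=1 w2=0 w5=1 w3=0 w8=1 w1=0 w4=1 w0=1
t5.Δ0 w7=0 w6=1 clk=1 w2=0 w5=1 w3=0 w8=1 w1=0 w4=1 w0=1
t5.Δ1 w7=0 w6=1 clk=0 w2=0 w5=1 w3=0 w8=1 w1=0 w4=1 w0=1
t6.Δ0 w7=0 w6=1 clk=0 w2=0 w5=1 w3=0 w8=1 w1=0 w4=1 w0=1
t6.Δ1 w7=0 w6=1 clk=1 w2=0 w5=1 w3=0 w8=1 w1=0 w4=1 w0=1
t6.Δ2 w7=1 w6=1 clk=1 w2=0 w5=1 w3=0 w8=1 w1=0 w4=1 w0=1
t6.Δ3 w7=1 w6=1 clk=1 w2=0 w5=1 w3=0 w8=0 w1=0 w4=0 w0=1
t6.Δ4 w7=1 w6=1 clk=1 w2=0 w5=0 w3=0 w8=0 w1=0 w4=0 w0=1
t6.Δ5 w7=1 w6=1 clk=1 w2=0 w5=0 w3=0 w8=0 w1=1 w4=0 w0=1
t6.Δ6 w7=1 w6=1 clk=1 w2=1 w5=0 w3=0 w8=0 w1=1 w4=0 w0=1
t7.Δ0 w7=1 w6=1 clk=1 w2=1 w5=0 w3=0 w8=0 w1=1 w4=0 w0=1
t7.Δ1 w7=1 w6=1 clk=0 w2=1 w5=0 w3=0 w8=0 w1=1 w4=0 w0=0
t7.Δ2 w7=1 w6=1 clk=0 w2=1 w5=0 w3=0 w8=0 w1=1 w4=1 w0=0
t7.Δ3 w7=1 w6=1 clk=0 w2=1 w5=1 w3=0 w8=0 w1=1 w4=1 w0=0
t7.Δ4 w7=1 w6=1 clk=0 w2=1 w5=1 w3=0 w8=0 w1=0 w4=1 w0=0
t7.Δ5 w7=1 w6=1 clk=0 w2=0 w5=1 w3=0 w8=0 w1=0 w4=1 w0=0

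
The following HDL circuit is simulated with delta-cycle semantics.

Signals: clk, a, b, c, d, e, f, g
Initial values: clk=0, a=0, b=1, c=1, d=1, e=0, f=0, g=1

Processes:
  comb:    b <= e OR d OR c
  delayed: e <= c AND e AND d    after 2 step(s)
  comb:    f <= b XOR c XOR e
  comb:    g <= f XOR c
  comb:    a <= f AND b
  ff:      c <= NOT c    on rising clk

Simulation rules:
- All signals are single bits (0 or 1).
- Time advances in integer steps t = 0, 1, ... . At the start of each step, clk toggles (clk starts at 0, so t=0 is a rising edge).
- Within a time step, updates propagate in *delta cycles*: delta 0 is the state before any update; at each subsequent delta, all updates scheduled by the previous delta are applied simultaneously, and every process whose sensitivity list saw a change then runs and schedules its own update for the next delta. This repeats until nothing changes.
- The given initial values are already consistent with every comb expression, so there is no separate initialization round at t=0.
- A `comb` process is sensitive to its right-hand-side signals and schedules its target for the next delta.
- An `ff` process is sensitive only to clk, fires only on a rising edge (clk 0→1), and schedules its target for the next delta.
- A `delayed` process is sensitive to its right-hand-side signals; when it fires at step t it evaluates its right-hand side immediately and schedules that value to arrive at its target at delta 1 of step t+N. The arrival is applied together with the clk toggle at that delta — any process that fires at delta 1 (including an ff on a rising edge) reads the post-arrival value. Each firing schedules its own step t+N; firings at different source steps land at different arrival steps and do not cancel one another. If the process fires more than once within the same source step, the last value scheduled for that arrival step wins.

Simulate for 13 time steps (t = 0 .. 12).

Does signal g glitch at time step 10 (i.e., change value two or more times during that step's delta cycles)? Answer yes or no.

yes

t0.Δ0 c=1 e=0 b=1 clk=0 g=1 d=1 f=0 a=0
t0.Δ1 c=1 e=0 b=1 clk=1 g=1 d=1 f=0 a=0
t0.Δ2 c=0 e=0 b=1 clk=1 g=1 d=1 f=0 a=0
t0.Δ3 c=0 e=0 b=1 clk=1 g=0 d=1 f=1 a=0
t0.Δ4 c=0 e=0 b=1 clk=1 g=1 d=1 f=1 a=1
t1.Δ0 c=0 e=0 b=1 clk=1 g=1 d=1 f=1 a=1
t1.Δ1 c=0 e=0 b=1 clk=0 g=1 d=1 f=1 a=1
t2.Δ0 c=0 e=0 b=1 clk=0 g=1 d=1 f=1 a=1
t2.Δ1 c=0 e=0 b=1 clk=1 g=1 d=1 f=1 a=1
t2.Δ2 c=1 e=0 b=1 clk=1 g=1 d=1 f=1 a=1
t2.Δ3 c=1 e=0 b=1 clk=1 g=0 d=1 f=0 a=1
t2.Δ4 c=1 e=0 b=1 clk=1 g=1 d=1 f=0 a=0
t3.Δ0 c=1 e=0 b=1 clk=1 g=1 d=1 f=0 a=0
t3.Δ1 c=1 e=0 b=1 clk=0 g=1 d=1 f=0 a=0
t4.Δ0 c=1 e=0 b=1 clk=0 g=1 d=1 f=0 a=0
t4.Δ1 c=1 e=0 b=1 clk=1 g=1 d=1 f=0 a=0
t4.Δ2 c=0 e=0 b=1 clk=1 g=1 d=1 f=0 a=0
t4.Δ3 c=0 e=0 b=1 clk=1 g=0 d=1 f=1 a=0
t4.Δ4 c=0 e=0 b=1 clk=1 g=1 d=1 f=1 a=1
t5.Δ0 c=0 e=0 b=1 clk=1 g=1 d=1 f=1 a=1
t5.Δ1 c=0 e=0 b=1 clk=0 g=1 d=1 f=1 a=1
t6.Δ0 c=0 e=0 b=1 clk=0 g=1 d=1 f=1 a=1
t6.Δ1 c=0 e=0 b=1 clk=1 g=1 d=1 f=1 a=1
t6.Δ2 c=1 e=0 b=1 clk=1 g=1 d=1 f=1 a=1
t6.Δ3 c=1 e=0 b=1 clk=1 g=0 d=1 f=0 a=1
t6.Δ4 c=1 e=0 b=1 clk=1 g=1 d=1 f=0 a=0
t7.Δ0 c=1 e=0 b=1 clk=1 g=1 d=1 f=0 a=0
t7.Δ1 c=1 e=0 b=1 clk=0 g=1 d=1 f=0 a=0
t8.Δ0 c=1 e=0 b=1 clk=0 g=1 d=1 f=0 a=0
t8.Δ1 c=1 e=0 b=1 clk=1 g=1 d=1 f=0 a=0
t8.Δ2 c=0 e=0 b=1 clk=1 g=1 d=1 f=0 a=0
t8.Δ3 c=0 e=0 b=1 clk=1 g=0 d=1 f=1 a=0
t8.Δ4 c=0 e=0 b=1 clk=1 g=1 d=1 f=1 a=1
t9.Δ0 c=0 e=0 b=1 clk=1 g=1 d=1 f=1 a=1
t9.Δ1 c=0 e=0 b=1 clk=0 g=1 d=1 f=1 a=1
t10.Δ0 c=0 e=0 b=1 clk=0 g=1 d=1 f=1 a=1
t10.Δ1 c=0 e=0 b=1 clk=1 g=1 d=1 f=1 a=1
t10.Δ2 c=1 e=0 b=1 clk=1 g=1 d=1 f=1 a=1
t10.Δ3 c=1 e=0 b=1 clk=1 g=0 d=1 f=0 a=1
t10.Δ4 c=1 e=0 b=1 clk=1 g=1 d=1 f=0 a=0
t11.Δ0 c=1 e=0 b=1 clk=1 g=1 d=1 f=0 a=0
t11.Δ1 c=1 e=0 b=1 clk=0 g=1 d=1 f=0 a=0
t12.Δ0 c=1 e=0 b=1 clk=0 g=1 d=1 f=0 a=0
t12.Δ1 c=1 e=0 b=1 clk=1 g=1 d=1 f=0 a=0
t12.Δ2 c=0 e=0 b=1 clk=1 g=1 d=1 f=0 a=0
t12.Δ3 c=0 e=0 b=1 clk=1 g=0 d=1 f=1 a=0
t12.Δ4 c=0 e=0 b=1 clk=1 g=1 d=1 f=1 a=1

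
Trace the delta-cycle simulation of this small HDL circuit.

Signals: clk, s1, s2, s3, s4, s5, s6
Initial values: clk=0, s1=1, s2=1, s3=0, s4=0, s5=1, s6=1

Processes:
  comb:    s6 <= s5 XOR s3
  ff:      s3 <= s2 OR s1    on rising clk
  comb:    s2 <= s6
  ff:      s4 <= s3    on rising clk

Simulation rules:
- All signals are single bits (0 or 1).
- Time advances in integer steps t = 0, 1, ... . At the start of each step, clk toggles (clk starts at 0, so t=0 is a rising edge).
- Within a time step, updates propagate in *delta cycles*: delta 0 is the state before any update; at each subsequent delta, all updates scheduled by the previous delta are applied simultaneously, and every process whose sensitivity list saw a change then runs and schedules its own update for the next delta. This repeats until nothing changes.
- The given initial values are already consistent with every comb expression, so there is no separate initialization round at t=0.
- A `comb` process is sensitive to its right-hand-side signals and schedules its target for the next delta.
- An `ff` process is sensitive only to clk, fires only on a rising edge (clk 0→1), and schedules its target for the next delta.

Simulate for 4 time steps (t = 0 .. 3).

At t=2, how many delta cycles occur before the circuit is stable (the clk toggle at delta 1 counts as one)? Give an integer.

2

[bits: s6,s5,s4,s1,clk,s2,s3]
t=0: Δ0=1101010 Δ1=1101110 Δ2=1101111 Δ3=0101111 Δ4=0101101 | 4Δ
t=1: Δ0=0101101 Δ1=0101001 | 1Δ
t=2: Δ0=0101001 Δ1=0101101 Δ2=0111101 | 2Δ
t=3: Δ0=0111101 Δ1=0111001 | 1Δ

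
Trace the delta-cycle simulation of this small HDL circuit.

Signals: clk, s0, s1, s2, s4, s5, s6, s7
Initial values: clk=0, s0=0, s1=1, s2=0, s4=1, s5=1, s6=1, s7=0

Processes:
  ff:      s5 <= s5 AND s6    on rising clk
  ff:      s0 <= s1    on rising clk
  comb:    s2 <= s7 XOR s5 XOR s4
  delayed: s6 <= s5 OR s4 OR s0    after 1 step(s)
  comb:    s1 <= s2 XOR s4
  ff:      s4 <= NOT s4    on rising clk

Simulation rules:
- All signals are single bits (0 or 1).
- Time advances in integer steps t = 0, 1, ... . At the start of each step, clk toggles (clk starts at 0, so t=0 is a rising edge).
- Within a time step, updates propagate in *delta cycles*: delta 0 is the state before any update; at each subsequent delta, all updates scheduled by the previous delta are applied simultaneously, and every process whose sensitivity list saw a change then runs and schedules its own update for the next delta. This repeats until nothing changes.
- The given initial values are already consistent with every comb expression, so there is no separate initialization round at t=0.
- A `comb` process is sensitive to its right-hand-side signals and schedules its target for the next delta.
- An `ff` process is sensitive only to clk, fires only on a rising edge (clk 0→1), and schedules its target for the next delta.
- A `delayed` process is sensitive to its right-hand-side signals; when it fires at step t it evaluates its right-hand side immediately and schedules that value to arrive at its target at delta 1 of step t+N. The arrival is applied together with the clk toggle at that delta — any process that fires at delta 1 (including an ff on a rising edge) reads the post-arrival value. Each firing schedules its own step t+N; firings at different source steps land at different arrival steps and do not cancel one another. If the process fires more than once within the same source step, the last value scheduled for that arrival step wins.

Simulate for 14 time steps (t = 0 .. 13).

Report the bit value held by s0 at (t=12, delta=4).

[bits: s1,s0,s5,s7,s2,s6,s4,clk]
t=0: Δ0=10100110 Δ1=10100111 Δ2=11100101 Δ3=01101101 Δ4=11101101 | 4Δ
t=1: Δ0=11101101 Δ1=11101100 | 1Δ
t=2: Δ0=11101100 Δ1=11101101 Δ2=11101111 Δ3=01100111 Δ4=11100111 | 4Δ
t=3: Δ0=11100111 Δ1=11100110 | 1Δ
t=4: Δ0=11100110 Δ1=11100111 Δ2=11100101 Δ3=01101101 Δ4=11101101 | 4Δ
t=5: Δ0=11101101 Δ1=11101100 | 1Δ
t=6: Δ0=11101100 Δ1=11101101 Δ2=11101111 Δ3=01100111 Δ4=11100111 | 4Δ
t=7: Δ0=11100111 Δ1=11100110 | 1Δ
t=8: Δ0=11100110 Δ1=11100111 Δ2=11100101 Δ3=01101101 Δ4=11101101 | 4Δ
t=9: Δ0=11101101 Δ1=11101100 | 1Δ
t=10: Δ0=11101100 Δ1=11101101 Δ2=11101111 Δ3=01100111 Δ4=11100111 | 4Δ
t=11: Δ0=11100111 Δ1=11100110 | 1Δ
t=12: Δ0=11100110 Δ1=11100111 Δ2=11100101 Δ3=01101101 Δ4=11101101 | 4Δ
t=13: Δ0=11101101 Δ1=11101100 | 1Δ

1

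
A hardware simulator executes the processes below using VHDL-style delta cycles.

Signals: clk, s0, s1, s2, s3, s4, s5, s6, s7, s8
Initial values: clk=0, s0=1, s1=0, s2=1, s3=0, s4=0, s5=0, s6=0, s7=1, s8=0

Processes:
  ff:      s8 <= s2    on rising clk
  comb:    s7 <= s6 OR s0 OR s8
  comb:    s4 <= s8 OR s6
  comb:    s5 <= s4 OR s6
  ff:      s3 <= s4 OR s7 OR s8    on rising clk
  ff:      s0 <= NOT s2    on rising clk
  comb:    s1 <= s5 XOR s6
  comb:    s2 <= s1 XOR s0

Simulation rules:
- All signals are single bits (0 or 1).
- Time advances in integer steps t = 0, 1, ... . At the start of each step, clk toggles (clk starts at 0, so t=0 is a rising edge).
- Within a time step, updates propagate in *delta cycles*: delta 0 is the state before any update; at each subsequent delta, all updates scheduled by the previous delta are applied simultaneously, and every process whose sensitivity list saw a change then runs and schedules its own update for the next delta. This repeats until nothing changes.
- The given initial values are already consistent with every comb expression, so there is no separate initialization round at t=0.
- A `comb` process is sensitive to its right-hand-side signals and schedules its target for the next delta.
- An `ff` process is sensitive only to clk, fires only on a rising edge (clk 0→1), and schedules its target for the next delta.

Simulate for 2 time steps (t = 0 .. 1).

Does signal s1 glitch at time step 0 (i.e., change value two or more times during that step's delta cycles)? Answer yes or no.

t=0 Δ0: clk=0 s1=0 s2=1 s8=0 s0=1 s6=0 s5=0 s3=0 s7=1 s4=0
  Δ1: clk:0→1
  Δ2: s8:0→1, s0:1→0, s3:0→1
  Δ3: s2:1→0, s4:0→1
  Δ4: s5:0→1
  Δ5: s1:0→1
  Δ6: s2:0→1
  (6Δ to stable)
t=1 Δ0: clk=1 s1=1 s2=1 s8=1 s0=0 s6=0 s5=1 s3=1 s7=1 s4=1
  Δ1: clk:1→0
  (1Δ to stable)

no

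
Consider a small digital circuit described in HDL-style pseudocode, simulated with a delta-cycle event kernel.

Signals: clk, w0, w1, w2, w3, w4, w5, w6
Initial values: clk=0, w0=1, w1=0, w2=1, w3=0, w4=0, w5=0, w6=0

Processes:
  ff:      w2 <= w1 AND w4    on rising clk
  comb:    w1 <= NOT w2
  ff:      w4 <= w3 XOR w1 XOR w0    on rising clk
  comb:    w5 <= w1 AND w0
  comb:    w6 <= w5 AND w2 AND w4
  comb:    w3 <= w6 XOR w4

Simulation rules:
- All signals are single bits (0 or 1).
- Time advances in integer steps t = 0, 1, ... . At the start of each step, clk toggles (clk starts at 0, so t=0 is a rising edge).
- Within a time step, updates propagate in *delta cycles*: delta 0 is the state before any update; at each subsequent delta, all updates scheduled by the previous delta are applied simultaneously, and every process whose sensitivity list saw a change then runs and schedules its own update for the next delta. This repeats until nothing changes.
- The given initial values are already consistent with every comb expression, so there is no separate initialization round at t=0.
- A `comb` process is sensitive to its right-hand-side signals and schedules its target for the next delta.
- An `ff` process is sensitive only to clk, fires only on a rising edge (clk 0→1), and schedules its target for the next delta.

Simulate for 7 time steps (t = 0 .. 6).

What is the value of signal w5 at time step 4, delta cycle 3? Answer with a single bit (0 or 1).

0

t=0 Δ0: w6=0 clk=0 w0=1 w4=0 w5=0 w3=0 w1=0 w2=1
  Δ1: clk:0→1
  Δ2: w4:0→1, w2:1→0
  Δ3: w3:0→1, w1:0→1
  Δ4: w5:0→1
  (4Δ to stable)
t=1 Δ0: w6=0 clk=1 w0=1 w4=1 w5=1 w3=1 w1=1 w2=0
  Δ1: clk:1→0
  (1Δ to stable)
t=2 Δ0: w6=0 clk=0 w0=1 w4=1 w5=1 w3=1 w1=1 w2=0
  Δ1: clk:0→1
  Δ2: w2:0→1
  Δ3: w6:0→1, w1:1→0
  Δ4: w5:1→0, w3:1→0
  Δ5: w6:1→0
  Δ6: w3:0→1
  (6Δ to stable)
t=3 Δ0: w6=0 clk=1 w0=1 w4=1 w5=0 w3=1 w1=0 w2=1
  Δ1: clk:1→0
  (1Δ to stable)
t=4 Δ0: w6=0 clk=0 w0=1 w4=1 w5=0 w3=1 w1=0 w2=1
  Δ1: clk:0→1
  Δ2: w4:1→0, w2:1→0
  Δ3: w3:1→0, w1:0→1
  Δ4: w5:0→1
  (4Δ to stable)
t=5 Δ0: w6=0 clk=1 w0=1 w4=0 w5=1 w3=0 w1=1 w2=0
  Δ1: clk:1→0
  (1Δ to stable)
t=6 Δ0: w6=0 clk=0 w0=1 w4=0 w5=1 w3=0 w1=1 w2=0
  Δ1: clk:0→1
  (1Δ to stable)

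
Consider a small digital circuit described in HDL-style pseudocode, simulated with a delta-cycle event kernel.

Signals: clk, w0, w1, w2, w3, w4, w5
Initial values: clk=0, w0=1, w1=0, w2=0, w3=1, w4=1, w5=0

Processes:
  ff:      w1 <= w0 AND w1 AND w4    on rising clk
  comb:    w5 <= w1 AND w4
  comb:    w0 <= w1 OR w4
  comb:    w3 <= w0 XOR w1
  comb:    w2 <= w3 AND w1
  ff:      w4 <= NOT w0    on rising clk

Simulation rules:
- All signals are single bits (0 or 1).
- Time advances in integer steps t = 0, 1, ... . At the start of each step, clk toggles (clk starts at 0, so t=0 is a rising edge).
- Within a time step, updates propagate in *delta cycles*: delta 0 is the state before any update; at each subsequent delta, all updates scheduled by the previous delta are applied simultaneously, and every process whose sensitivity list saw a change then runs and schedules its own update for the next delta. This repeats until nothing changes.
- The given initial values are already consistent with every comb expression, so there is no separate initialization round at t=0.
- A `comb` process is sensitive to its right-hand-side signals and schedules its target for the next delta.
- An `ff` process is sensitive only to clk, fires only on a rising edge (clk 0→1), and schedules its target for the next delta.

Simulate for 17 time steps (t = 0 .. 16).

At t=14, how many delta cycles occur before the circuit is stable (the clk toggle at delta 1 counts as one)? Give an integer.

t0.Δ0 w1=0 w4=1 clk=0 w3=1 w0=1 w2=0 w5=0
t0.Δ1 w1=0 w4=1 clk=1 w3=1 w0=1 w2=0 w5=0
t0.Δ2 w1=0 w4=0 clk=1 w3=1 w0=1 w2=0 w5=0
t0.Δ3 w1=0 w4=0 clk=1 w3=1 w0=0 w2=0 w5=0
t0.Δ4 w1=0 w4=0 clk=1 w3=0 w0=0 w2=0 w5=0
t1.Δ0 w1=0 w4=0 clk=1 w3=0 w0=0 w2=0 w5=0
t1.Δ1 w1=0 w4=0 clk=0 w3=0 w0=0 w2=0 w5=0
t2.Δ0 w1=0 w4=0 clk=0 w3=0 w0=0 w2=0 w5=0
t2.Δ1 w1=0 w4=0 clk=1 w3=0 w0=0 w2=0 w5=0
t2.Δ2 w1=0 w4=1 clk=1 w3=0 w0=0 w2=0 w5=0
t2.Δ3 w1=0 w4=1 clk=1 w3=0 w0=1 w2=0 w5=0
t2.Δ4 w1=0 w4=1 clk=1 w3=1 w0=1 w2=0 w5=0
t3.Δ0 w1=0 w4=1 clk=1 w3=1 w0=1 w2=0 w5=0
t3.Δ1 w1=0 w4=1 clk=0 w3=1 w0=1 w2=0 w5=0
t4.Δ0 w1=0 w4=1 clk=0 w3=1 w0=1 w2=0 w5=0
t4.Δ1 w1=0 w4=1 clk=1 w3=1 w0=1 w2=0 w5=0
t4.Δ2 w1=0 w4=0 clk=1 w3=1 w0=1 w2=0 w5=0
t4.Δ3 w1=0 w4=0 clk=1 w3=1 w0=0 w2=0 w5=0
t4.Δ4 w1=0 w4=0 clk=1 w3=0 w0=0 w2=0 w5=0
t5.Δ0 w1=0 w4=0 clk=1 w3=0 w0=0 w2=0 w5=0
t5.Δ1 w1=0 w4=0 clk=0 w3=0 w0=0 w2=0 w5=0
t6.Δ0 w1=0 w4=0 clk=0 w3=0 w0=0 w2=0 w5=0
t6.Δ1 w1=0 w4=0 clk=1 w3=0 w0=0 w2=0 w5=0
t6.Δ2 w1=0 w4=1 clk=1 w3=0 w0=0 w2=0 w5=0
t6.Δ3 w1=0 w4=1 clk=1 w3=0 w0=1 w2=0 w5=0
t6.Δ4 w1=0 w4=1 clk=1 w3=1 w0=1 w2=0 w5=0
t7.Δ0 w1=0 w4=1 clk=1 w3=1 w0=1 w2=0 w5=0
t7.Δ1 w1=0 w4=1 clk=0 w3=1 w0=1 w2=0 w5=0
t8.Δ0 w1=0 w4=1 clk=0 w3=1 w0=1 w2=0 w5=0
t8.Δ1 w1=0 w4=1 clk=1 w3=1 w0=1 w2=0 w5=0
t8.Δ2 w1=0 w4=0 clk=1 w3=1 w0=1 w2=0 w5=0
t8.Δ3 w1=0 w4=0 clk=1 w3=1 w0=0 w2=0 w5=0
t8.Δ4 w1=0 w4=0 clk=1 w3=0 w0=0 w2=0 w5=0
t9.Δ0 w1=0 w4=0 clk=1 w3=0 w0=0 w2=0 w5=0
t9.Δ1 w1=0 w4=0 clk=0 w3=0 w0=0 w2=0 w5=0
t10.Δ0 w1=0 w4=0 clk=0 w3=0 w0=0 w2=0 w5=0
t10.Δ1 w1=0 w4=0 clk=1 w3=0 w0=0 w2=0 w5=0
t10.Δ2 w1=0 w4=1 clk=1 w3=0 w0=0 w2=0 w5=0
t10.Δ3 w1=0 w4=1 clk=1 w3=0 w0=1 w2=0 w5=0
t10.Δ4 w1=0 w4=1 clk=1 w3=1 w0=1 w2=0 w5=0
t11.Δ0 w1=0 w4=1 clk=1 w3=1 w0=1 w2=0 w5=0
t11.Δ1 w1=0 w4=1 clk=0 w3=1 w0=1 w2=0 w5=0
t12.Δ0 w1=0 w4=1 clk=0 w3=1 w0=1 w2=0 w5=0
t12.Δ1 w1=0 w4=1 clk=1 w3=1 w0=1 w2=0 w5=0
t12.Δ2 w1=0 w4=0 clk=1 w3=1 w0=1 w2=0 w5=0
t12.Δ3 w1=0 w4=0 clk=1 w3=1 w0=0 w2=0 w5=0
t12.Δ4 w1=0 w4=0 clk=1 w3=0 w0=0 w2=0 w5=0
t13.Δ0 w1=0 w4=0 clk=1 w3=0 w0=0 w2=0 w5=0
t13.Δ1 w1=0 w4=0 clk=0 w3=0 w0=0 w2=0 w5=0
t14.Δ0 w1=0 w4=0 clk=0 w3=0 w0=0 w2=0 w5=0
t14.Δ1 w1=0 w4=0 clk=1 w3=0 w0=0 w2=0 w5=0
t14.Δ2 w1=0 w4=1 clk=1 w3=0 w0=0 w2=0 w5=0
t14.Δ3 w1=0 w4=1 clk=1 w3=0 w0=1 w2=0 w5=0
t14.Δ4 w1=0 w4=1 clk=1 w3=1 w0=1 w2=0 w5=0
t15.Δ0 w1=0 w4=1 clk=1 w3=1 w0=1 w2=0 w5=0
t15.Δ1 w1=0 w4=1 clk=0 w3=1 w0=1 w2=0 w5=0
t16.Δ0 w1=0 w4=1 clk=0 w3=1 w0=1 w2=0 w5=0
t16.Δ1 w1=0 w4=1 clk=1 w3=1 w0=1 w2=0 w5=0
t16.Δ2 w1=0 w4=0 clk=1 w3=1 w0=1 w2=0 w5=0
t16.Δ3 w1=0 w4=0 clk=1 w3=1 w0=0 w2=0 w5=0
t16.Δ4 w1=0 w4=0 clk=1 w3=0 w0=0 w2=0 w5=0

4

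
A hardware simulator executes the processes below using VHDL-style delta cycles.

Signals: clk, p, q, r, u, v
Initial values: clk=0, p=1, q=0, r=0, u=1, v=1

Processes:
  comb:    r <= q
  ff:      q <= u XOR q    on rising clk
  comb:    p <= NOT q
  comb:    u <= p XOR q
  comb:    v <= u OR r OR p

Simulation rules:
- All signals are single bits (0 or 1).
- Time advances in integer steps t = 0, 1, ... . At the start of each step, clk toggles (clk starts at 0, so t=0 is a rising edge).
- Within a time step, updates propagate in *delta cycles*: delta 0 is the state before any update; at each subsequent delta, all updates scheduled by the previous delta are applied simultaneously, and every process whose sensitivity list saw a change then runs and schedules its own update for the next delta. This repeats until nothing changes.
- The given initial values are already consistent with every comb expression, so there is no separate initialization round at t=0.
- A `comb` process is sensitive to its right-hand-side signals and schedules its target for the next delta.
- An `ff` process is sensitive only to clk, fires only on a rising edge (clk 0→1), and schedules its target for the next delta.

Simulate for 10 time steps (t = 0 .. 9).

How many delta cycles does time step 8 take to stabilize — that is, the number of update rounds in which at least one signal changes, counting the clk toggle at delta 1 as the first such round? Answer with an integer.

[bits: p,q,clk,r,u,v]
t=0: Δ0=100011 Δ1=101011 Δ2=111011 Δ3=011101 Δ4=011111 | 4Δ
t=1: Δ0=011111 Δ1=010111 | 1Δ
t=2: Δ0=010111 Δ1=011111 Δ2=001111 Δ3=101001 Δ4=101011 | 4Δ
t=3: Δ0=101011 Δ1=100011 | 1Δ
t=4: Δ0=100011 Δ1=101011 Δ2=111011 Δ3=011101 Δ4=011111 | 4Δ
t=5: Δ0=011111 Δ1=010111 | 1Δ
t=6: Δ0=010111 Δ1=011111 Δ2=001111 Δ3=101001 Δ4=101011 | 4Δ
t=7: Δ0=101011 Δ1=100011 | 1Δ
t=8: Δ0=100011 Δ1=101011 Δ2=111011 Δ3=011101 Δ4=011111 | 4Δ
t=9: Δ0=011111 Δ1=010111 | 1Δ

4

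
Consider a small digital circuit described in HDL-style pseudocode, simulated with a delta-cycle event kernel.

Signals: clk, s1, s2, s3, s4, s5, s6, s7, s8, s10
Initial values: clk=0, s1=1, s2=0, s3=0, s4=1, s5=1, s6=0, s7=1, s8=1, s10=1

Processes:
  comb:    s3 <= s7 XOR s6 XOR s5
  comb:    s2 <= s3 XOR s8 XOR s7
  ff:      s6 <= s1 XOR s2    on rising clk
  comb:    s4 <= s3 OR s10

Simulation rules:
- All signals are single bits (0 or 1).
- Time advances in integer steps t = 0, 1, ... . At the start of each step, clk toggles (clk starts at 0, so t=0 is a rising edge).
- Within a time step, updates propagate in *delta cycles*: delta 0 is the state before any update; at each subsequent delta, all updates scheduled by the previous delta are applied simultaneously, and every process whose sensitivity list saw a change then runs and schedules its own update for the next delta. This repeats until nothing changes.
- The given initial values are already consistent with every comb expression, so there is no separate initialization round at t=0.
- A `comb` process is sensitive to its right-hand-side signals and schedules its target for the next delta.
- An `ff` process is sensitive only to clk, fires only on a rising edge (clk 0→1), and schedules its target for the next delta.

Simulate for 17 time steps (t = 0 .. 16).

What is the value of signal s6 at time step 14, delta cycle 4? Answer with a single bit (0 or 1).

0

[bits: s4,s8,s5,s3,s7,clk,s2,s1,s10,s6]
t=0: Δ0=1110100110 Δ1=1110110110 Δ2=1110110111 Δ3=1111110111 Δ4=1111111111 | 4Δ
t=1: Δ0=1111111111 Δ1=1111101111 | 1Δ
t=2: Δ0=1111101111 Δ1=1111111111 Δ2=1111111110 Δ3=1110111110 Δ4=1110110110 | 4Δ
t=3: Δ0=1110110110 Δ1=1110100110 | 1Δ
t=4: Δ0=1110100110 Δ1=1110110110 Δ2=1110110111 Δ3=1111110111 Δ4=1111111111 | 4Δ
t=5: Δ0=1111111111 Δ1=1111101111 | 1Δ
t=6: Δ0=1111101111 Δ1=1111111111 Δ2=1111111110 Δ3=1110111110 Δ4=1110110110 | 4Δ
t=7: Δ0=1110110110 Δ1=1110100110 | 1Δ
t=8: Δ0=1110100110 Δ1=1110110110 Δ2=1110110111 Δ3=1111110111 Δ4=1111111111 | 4Δ
t=9: Δ0=1111111111 Δ1=1111101111 | 1Δ
t=10: Δ0=1111101111 Δ1=1111111111 Δ2=1111111110 Δ3=1110111110 Δ4=1110110110 | 4Δ
t=11: Δ0=1110110110 Δ1=1110100110 | 1Δ
t=12: Δ0=1110100110 Δ1=1110110110 Δ2=1110110111 Δ3=1111110111 Δ4=1111111111 | 4Δ
t=13: Δ0=1111111111 Δ1=1111101111 | 1Δ
t=14: Δ0=1111101111 Δ1=1111111111 Δ2=1111111110 Δ3=1110111110 Δ4=1110110110 | 4Δ
t=15: Δ0=1110110110 Δ1=1110100110 | 1Δ
t=16: Δ0=1110100110 Δ1=1110110110 Δ2=1110110111 Δ3=1111110111 Δ4=1111111111 | 4Δ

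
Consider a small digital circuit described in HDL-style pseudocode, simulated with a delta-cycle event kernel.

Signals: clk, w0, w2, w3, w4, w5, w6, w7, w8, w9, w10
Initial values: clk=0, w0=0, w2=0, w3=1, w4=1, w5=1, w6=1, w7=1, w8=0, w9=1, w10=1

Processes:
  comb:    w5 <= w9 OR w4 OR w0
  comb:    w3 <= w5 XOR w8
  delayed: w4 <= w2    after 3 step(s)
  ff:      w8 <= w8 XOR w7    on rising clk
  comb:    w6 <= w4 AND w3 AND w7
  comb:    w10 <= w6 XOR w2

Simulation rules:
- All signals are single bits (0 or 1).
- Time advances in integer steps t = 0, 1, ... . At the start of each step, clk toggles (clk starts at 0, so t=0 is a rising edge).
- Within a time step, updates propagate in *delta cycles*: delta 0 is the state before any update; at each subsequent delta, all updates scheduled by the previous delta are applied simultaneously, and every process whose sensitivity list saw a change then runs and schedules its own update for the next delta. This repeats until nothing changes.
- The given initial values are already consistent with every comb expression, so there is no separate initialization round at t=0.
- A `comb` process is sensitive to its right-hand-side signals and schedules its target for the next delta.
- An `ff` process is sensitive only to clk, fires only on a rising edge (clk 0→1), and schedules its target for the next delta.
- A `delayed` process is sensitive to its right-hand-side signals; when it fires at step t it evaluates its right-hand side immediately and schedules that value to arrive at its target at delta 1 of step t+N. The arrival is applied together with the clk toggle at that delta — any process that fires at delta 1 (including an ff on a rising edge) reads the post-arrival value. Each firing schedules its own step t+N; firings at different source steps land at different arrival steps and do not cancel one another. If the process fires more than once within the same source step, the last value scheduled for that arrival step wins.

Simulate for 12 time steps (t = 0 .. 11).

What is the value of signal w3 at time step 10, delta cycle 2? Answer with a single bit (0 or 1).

t0.Δ0 w6=1 w10=1 w4=1 w0=0 clk=0 w3=1 w9=1 w5=1 w7=1 w8=0 w2=0
t0.Δ1 w6=1 w10=1 w4=1 w0=0 clk=1 w3=1 w9=1 w5=1 w7=1 w8=0 w2=0
t0.Δ2 w6=1 w10=1 w4=1 w0=0 clk=1 w3=1 w9=1 w5=1 w7=1 w8=1 w2=0
t0.Δ3 w6=1 w10=1 w4=1 w0=0 clk=1 w3=0 w9=1 w5=1 w7=1 w8=1 w2=0
t0.Δ4 w6=0 w10=1 w4=1 w0=0 clk=1 w3=0 w9=1 w5=1 w7=1 w8=1 w2=0
t0.Δ5 w6=0 w10=0 w4=1 w0=0 clk=1 w3=0 w9=1 w5=1 w7=1 w8=1 w2=0
t1.Δ0 w6=0 w10=0 w4=1 w0=0 clk=1 w3=0 w9=1 w5=1 w7=1 w8=1 w2=0
t1.Δ1 w6=0 w10=0 w4=1 w0=0 clk=0 w3=0 w9=1 w5=1 w7=1 w8=1 w2=0
t2.Δ0 w6=0 w10=0 w4=1 w0=0 clk=0 w3=0 w9=1 w5=1 w7=1 w8=1 w2=0
t2.Δ1 w6=0 w10=0 w4=1 w0=0 clk=1 w3=0 w9=1 w5=1 w7=1 w8=1 w2=0
t2.Δ2 w6=0 w10=0 w4=1 w0=0 clk=1 w3=0 w9=1 w5=1 w7=1 w8=0 w2=0
t2.Δ3 w6=0 w10=0 w4=1 w0=0 clk=1 w3=1 w9=1 w5=1 w7=1 w8=0 w2=0
t2.Δ4 w6=1 w10=0 w4=1 w0=0 clk=1 w3=1 w9=1 w5=1 w7=1 w8=0 w2=0
t2.Δ5 w6=1 w10=1 w4=1 w0=0 clk=1 w3=1 w9=1 w5=1 w7=1 w8=0 w2=0
t3.Δ0 w6=1 w10=1 w4=1 w0=0 clk=1 w3=1 w9=1 w5=1 w7=1 w8=0 w2=0
t3.Δ1 w6=1 w10=1 w4=1 w0=0 clk=0 w3=1 w9=1 w5=1 w7=1 w8=0 w2=0
t4.Δ0 w6=1 w10=1 w4=1 w0=0 clk=0 w3=1 w9=1 w5=1 w7=1 w8=0 w2=0
t4.Δ1 w6=1 w10=1 w4=1 w0=0 clk=1 w3=1 w9=1 w5=1 w7=1 w8=0 w2=0
t4.Δ2 w6=1 w10=1 w4=1 w0=0 clk=1 w3=1 w9=1 w5=1 w7=1 w8=1 w2=0
t4.Δ3 w6=1 w10=1 w4=1 w0=0 clk=1 w3=0 w9=1 w5=1 w7=1 w8=1 w2=0
t4.Δ4 w6=0 w10=1 w4=1 w0=0 clk=1 w3=0 w9=1 w5=1 w7=1 w8=1 w2=0
t4.Δ5 w6=0 w10=0 w4=1 w0=0 clk=1 w3=0 w9=1 w5=1 w7=1 w8=1 w2=0
t5.Δ0 w6=0 w10=0 w4=1 w0=0 clk=1 w3=0 w9=1 w5=1 w7=1 w8=1 w2=0
t5.Δ1 w6=0 w10=0 w4=1 w0=0 clk=0 w3=0 w9=1 w5=1 w7=1 w8=1 w2=0
t6.Δ0 w6=0 w10=0 w4=1 w0=0 clk=0 w3=0 w9=1 w5=1 w7=1 w8=1 w2=0
t6.Δ1 w6=0 w10=0 w4=1 w0=0 clk=1 w3=0 w9=1 w5=1 w7=1 w8=1 w2=0
t6.Δ2 w6=0 w10=0 w4=1 w0=0 clk=1 w3=0 w9=1 w5=1 w7=1 w8=0 w2=0
t6.Δ3 w6=0 w10=0 w4=1 w0=0 clk=1 w3=1 w9=1 w5=1 w7=1 w8=0 w2=0
t6.Δ4 w6=1 w10=0 w4=1 w0=0 clk=1 w3=1 w9=1 w5=1 w7=1 w8=0 w2=0
t6.Δ5 w6=1 w10=1 w4=1 w0=0 clk=1 w3=1 w9=1 w5=1 w7=1 w8=0 w2=0
t7.Δ0 w6=1 w10=1 w4=1 w0=0 clk=1 w3=1 w9=1 w5=1 w7=1 w8=0 w2=0
t7.Δ1 w6=1 w10=1 w4=1 w0=0 clk=0 w3=1 w9=1 w5=1 w7=1 w8=0 w2=0
t8.Δ0 w6=1 w10=1 w4=1 w0=0 clk=0 w3=1 w9=1 w5=1 w7=1 w8=0 w2=0
t8.Δ1 w6=1 w10=1 w4=1 w0=0 clk=1 w3=1 w9=1 w5=1 w7=1 w8=0 w2=0
t8.Δ2 w6=1 w10=1 w4=1 w0=0 clk=1 w3=1 w9=1 w5=1 w7=1 w8=1 w2=0
t8.Δ3 w6=1 w10=1 w4=1 w0=0 clk=1 w3=0 w9=1 w5=1 w7=1 w8=1 w2=0
t8.Δ4 w6=0 w10=1 w4=1 w0=0 clk=1 w3=0 w9=1 w5=1 w7=1 w8=1 w2=0
t8.Δ5 w6=0 w10=0 w4=1 w0=0 clk=1 w3=0 w9=1 w5=1 w7=1 w8=1 w2=0
t9.Δ0 w6=0 w10=0 w4=1 w0=0 clk=1 w3=0 w9=1 w5=1 w7=1 w8=1 w2=0
t9.Δ1 w6=0 w10=0 w4=1 w0=0 clk=0 w3=0 w9=1 w5=1 w7=1 w8=1 w2=0
t10.Δ0 w6=0 w10=0 w4=1 w0=0 clk=0 w3=0 w9=1 w5=1 w7=1 w8=1 w2=0
t10.Δ1 w6=0 w10=0 w4=1 w0=0 clk=1 w3=0 w9=1 w5=1 w7=1 w8=1 w2=0
t10.Δ2 w6=0 w10=0 w4=1 w0=0 clk=1 w3=0 w9=1 w5=1 w7=1 w8=0 w2=0
t10.Δ3 w6=0 w10=0 w4=1 w0=0 clk=1 w3=1 w9=1 w5=1 w7=1 w8=0 w2=0
t10.Δ4 w6=1 w10=0 w4=1 w0=0 clk=1 w3=1 w9=1 w5=1 w7=1 w8=0 w2=0
t10.Δ5 w6=1 w10=1 w4=1 w0=0 clk=1 w3=1 w9=1 w5=1 w7=1 w8=0 w2=0
t11.Δ0 w6=1 w10=1 w4=1 w0=0 clk=1 w3=1 w9=1 w5=1 w7=1 w8=0 w2=0
t11.Δ1 w6=1 w10=1 w4=1 w0=0 clk=0 w3=1 w9=1 w5=1 w7=1 w8=0 w2=0

0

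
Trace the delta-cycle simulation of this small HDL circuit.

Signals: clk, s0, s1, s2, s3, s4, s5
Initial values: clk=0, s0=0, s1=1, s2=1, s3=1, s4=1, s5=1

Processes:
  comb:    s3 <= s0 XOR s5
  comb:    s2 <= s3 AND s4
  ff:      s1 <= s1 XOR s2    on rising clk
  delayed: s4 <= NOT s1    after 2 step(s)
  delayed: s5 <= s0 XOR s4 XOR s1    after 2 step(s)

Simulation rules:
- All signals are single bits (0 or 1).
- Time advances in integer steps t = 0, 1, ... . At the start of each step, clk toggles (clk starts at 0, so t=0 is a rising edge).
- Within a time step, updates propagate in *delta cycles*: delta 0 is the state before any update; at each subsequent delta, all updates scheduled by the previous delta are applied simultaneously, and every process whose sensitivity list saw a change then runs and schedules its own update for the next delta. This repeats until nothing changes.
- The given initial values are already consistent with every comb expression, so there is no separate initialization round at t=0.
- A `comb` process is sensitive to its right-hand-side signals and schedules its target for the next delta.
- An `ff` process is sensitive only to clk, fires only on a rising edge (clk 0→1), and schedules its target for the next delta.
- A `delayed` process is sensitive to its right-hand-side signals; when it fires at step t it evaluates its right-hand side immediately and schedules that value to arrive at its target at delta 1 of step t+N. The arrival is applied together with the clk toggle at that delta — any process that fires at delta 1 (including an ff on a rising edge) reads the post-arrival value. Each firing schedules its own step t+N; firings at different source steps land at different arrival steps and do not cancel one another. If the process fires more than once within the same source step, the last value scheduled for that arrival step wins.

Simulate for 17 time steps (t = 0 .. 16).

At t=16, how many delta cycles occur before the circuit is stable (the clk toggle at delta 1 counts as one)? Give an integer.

3

[bits: s4,s1,s3,clk,s2,s5,s0]
t=0: Δ0=1110110 Δ1=1111110 Δ2=1011110 | 2Δ
t=1: Δ0=1011110 Δ1=1010110 | 1Δ
t=2: Δ0=1010110 Δ1=1011110 Δ2=1111110 | 2Δ
t=3: Δ0=1111110 Δ1=1110110 | 1Δ
t=4: Δ0=1110110 Δ1=0111100 Δ2=0001000 | 2Δ
t=5: Δ0=0001000 Δ1=0000000 | 1Δ
t=6: Δ0=0000000 Δ1=1001000 | 1Δ
t=7: Δ0=1001000 Δ1=1000000 | 1Δ
t=8: Δ0=1000000 Δ1=1001010 Δ2=1011010 Δ3=1011110 | 3Δ
t=9: Δ0=1011110 Δ1=1010110 | 1Δ
t=10: Δ0=1010110 Δ1=1011110 Δ2=1111110 | 2Δ
t=11: Δ0=1111110 Δ1=1110110 | 1Δ
t=12: Δ0=1110110 Δ1=0111100 Δ2=0001000 | 2Δ
t=13: Δ0=0001000 Δ1=0000000 | 1Δ
t=14: Δ0=0000000 Δ1=1001000 | 1Δ
t=15: Δ0=1001000 Δ1=1000000 | 1Δ
t=16: Δ0=1000000 Δ1=1001010 Δ2=1011010 Δ3=1011110 | 3Δ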